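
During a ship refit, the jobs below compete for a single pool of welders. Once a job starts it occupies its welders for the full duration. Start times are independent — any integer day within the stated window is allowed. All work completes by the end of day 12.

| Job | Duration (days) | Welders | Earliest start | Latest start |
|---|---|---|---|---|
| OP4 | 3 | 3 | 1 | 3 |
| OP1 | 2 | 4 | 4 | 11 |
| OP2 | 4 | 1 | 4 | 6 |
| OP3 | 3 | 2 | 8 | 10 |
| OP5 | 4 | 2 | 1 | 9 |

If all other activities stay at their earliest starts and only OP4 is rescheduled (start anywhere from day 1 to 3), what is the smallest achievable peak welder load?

7

OP4@1: d1:5  d2:5  d3:5  d4:7  d5:5  d6:1  d7:1  d8:2  d9:2  d10:2  d11:0  d12:0 → peak 7
OP4@2: d1:2  d2:5  d3:5  d4:10  d5:5  d6:1  d7:1  d8:2  d9:2  d10:2  d11:0  d12:0 → peak 10
OP4@3: d1:2  d2:2  d3:5  d4:10  d5:8  d6:1  d7:1  d8:2  d9:2  d10:2  d11:0  d12:0 → peak 10
Best is OP4@1, peak 7.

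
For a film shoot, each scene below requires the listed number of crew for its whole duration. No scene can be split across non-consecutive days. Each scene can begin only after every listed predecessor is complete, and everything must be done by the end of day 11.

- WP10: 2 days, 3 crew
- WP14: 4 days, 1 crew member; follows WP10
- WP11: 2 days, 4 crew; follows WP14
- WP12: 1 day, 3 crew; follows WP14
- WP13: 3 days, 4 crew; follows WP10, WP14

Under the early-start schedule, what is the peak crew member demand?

Early-start schedule: WP10@1, WP14@3, WP11@7, WP12@7, WP13@7.
Load per day: day 1: 3, day 2: 3, day 3: 1, day 4: 1, day 5: 1, day 6: 1, day 7: 11, day 8: 8, day 9: 4, day 10: 0, day 11: 0.
Peak is 11.

11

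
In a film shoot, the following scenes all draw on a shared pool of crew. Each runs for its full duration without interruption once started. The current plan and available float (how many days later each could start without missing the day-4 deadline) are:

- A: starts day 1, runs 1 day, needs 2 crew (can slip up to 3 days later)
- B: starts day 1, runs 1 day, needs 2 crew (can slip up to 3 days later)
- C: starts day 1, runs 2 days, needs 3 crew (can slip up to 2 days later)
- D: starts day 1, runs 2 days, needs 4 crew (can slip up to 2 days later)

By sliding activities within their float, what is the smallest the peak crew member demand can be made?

5

Early-start (A@1, B@1, C@1, D@1) gives peak 11: d1:11  d2:7  d3:0  d4:0.
Shift B→2, D→3.
Schedule A@1, B@2, C@1, D@3: d1:5  d2:5  d3:4  d4:4 — peak 5.
Total crew member-days = 18 over 4 days ⇒ peak ≥ ⌈18/4⌉ = 5, so 5 is optimal.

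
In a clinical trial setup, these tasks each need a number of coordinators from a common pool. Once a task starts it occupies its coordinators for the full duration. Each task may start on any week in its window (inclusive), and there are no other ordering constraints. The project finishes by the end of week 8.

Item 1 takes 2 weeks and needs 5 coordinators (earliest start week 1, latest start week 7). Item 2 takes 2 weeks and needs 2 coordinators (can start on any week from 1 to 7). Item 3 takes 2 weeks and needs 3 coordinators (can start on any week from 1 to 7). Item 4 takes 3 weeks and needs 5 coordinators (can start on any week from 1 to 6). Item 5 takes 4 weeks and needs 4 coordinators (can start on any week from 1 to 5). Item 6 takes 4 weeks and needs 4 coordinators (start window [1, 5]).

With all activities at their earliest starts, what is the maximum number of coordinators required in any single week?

Early-start schedule: Item 1@1, Item 2@1, Item 3@1, Item 4@1, Item 5@1, Item 6@1.
Load per week: week 1: 23, week 2: 23, week 3: 13, week 4: 8, week 5: 0, week 6: 0, week 7: 0, week 8: 0.
Peak is 23.

23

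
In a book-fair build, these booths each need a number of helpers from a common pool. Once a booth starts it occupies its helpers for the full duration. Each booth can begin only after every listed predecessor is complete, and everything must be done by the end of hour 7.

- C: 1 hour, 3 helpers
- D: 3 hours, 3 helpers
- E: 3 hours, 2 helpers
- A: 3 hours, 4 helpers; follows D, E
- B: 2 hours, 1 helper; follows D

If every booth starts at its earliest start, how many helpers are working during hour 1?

At early start, hour 1 has: C, D, E.
Demand: 3 + 3 + 2 = 8.

8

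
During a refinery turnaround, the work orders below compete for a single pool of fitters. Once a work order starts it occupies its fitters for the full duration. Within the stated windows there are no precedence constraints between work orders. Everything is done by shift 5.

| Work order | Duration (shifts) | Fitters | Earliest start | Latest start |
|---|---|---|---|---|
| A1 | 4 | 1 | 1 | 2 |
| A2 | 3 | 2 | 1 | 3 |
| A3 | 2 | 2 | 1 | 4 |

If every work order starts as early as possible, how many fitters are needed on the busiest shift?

Early-start schedule: A1@1, A2@1, A3@1.
Load per shift: shift 1: 5, shift 2: 5, shift 3: 3, shift 4: 1, shift 5: 0.
Peak is 5.

5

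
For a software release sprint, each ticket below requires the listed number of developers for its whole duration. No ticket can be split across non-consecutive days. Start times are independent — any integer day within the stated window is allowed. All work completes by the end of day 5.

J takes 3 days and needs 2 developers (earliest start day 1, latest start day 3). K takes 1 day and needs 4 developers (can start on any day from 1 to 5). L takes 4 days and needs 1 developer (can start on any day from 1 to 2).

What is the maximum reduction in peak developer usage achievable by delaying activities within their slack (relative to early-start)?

3

Early-start peak: d1:7  d2:3  d3:3  d4:1  d5:0 ⇒ 7.
Leveled (J@1, K@5, L@1): d1:3  d2:3  d3:3  d4:1  d5:4 ⇒ 4.
Reduction 7 − 4 = 3.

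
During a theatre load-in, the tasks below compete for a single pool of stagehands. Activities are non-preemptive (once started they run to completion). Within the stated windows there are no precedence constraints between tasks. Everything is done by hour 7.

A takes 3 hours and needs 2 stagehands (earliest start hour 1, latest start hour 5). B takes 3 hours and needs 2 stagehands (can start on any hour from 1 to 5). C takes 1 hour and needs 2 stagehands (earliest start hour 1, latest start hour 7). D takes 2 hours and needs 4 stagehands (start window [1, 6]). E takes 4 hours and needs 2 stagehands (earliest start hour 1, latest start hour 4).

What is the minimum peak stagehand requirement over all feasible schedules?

6

Early-start (A@1, B@1, C@1, D@1, E@1) gives peak 12: h1:12  h2:10  h3:6  h4:2  h5:0  h6:0  h7:0.
Shift D→4, E→2.
Schedule A@1, B@1, C@1, D@4, E@2: h1:6  h2:6  h3:6  h4:6  h5:6  h6:0  h7:0 — peak 6.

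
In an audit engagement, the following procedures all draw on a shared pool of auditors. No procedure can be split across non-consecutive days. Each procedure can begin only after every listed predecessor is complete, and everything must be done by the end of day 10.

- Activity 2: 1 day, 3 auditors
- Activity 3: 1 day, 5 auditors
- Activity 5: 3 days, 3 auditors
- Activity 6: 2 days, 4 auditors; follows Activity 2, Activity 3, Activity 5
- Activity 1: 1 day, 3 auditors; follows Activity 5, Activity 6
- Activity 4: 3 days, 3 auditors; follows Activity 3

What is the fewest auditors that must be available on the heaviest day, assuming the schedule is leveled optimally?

Early-start (Activity 2@1, Activity 3@1, Activity 5@1, Activity 6@4, Activity 1@6, Activity 4@2) gives peak 11: d1:11  d2:6  d3:6  d4:7  d5:4  d6:3  d7:0  d8:0  d9:0  d10:0.
Shift Activity 3→2, Activity 5→3, Activity 6→6, Activity 1→8, Activity 4→3.
Schedule Activity 2@1, Activity 3@2, Activity 5@3, Activity 6@6, Activity 1@8, Activity 4@3: d1:3  d2:5  d3:6  d4:6  d5:6  d6:4  d7:4  d8:3  d9:0  d10:0 — peak 6.

6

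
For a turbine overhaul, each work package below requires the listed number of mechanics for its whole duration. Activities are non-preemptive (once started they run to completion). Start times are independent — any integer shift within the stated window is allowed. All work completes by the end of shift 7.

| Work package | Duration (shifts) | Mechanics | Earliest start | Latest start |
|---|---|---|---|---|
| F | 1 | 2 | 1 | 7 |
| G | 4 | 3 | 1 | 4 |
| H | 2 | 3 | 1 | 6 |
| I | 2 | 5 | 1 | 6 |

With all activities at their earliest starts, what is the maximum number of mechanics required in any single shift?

13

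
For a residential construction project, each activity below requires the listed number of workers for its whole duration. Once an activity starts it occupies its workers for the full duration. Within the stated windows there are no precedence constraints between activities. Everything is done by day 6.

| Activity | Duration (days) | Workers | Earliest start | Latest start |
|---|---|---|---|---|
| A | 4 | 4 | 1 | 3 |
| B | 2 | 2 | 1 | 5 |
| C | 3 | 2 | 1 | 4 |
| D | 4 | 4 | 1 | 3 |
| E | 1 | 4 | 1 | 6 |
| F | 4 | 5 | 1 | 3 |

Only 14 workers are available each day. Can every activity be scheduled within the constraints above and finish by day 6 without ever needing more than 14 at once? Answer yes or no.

no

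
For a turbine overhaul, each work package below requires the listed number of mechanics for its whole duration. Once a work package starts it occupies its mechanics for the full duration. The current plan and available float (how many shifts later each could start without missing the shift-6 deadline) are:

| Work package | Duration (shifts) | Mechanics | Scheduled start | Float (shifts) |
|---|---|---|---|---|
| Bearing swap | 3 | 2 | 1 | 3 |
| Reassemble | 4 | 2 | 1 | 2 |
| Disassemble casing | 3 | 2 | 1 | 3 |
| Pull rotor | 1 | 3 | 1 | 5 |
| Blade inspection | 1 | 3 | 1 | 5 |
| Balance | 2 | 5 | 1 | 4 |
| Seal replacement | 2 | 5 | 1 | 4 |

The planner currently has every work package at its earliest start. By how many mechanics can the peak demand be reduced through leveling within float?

Early-start peak: s1:22  s2:16  s3:6  s4:2  s5:0  s6:0 ⇒ 22.
Leveled (Bearing swap@1, Reassemble@1, Disassemble casing@3, Pull rotor@3, Blade inspection@4, Balance@1, Seal replacement@5): s1:9  s2:9  s3:9  s4:7  s5:7  s6:5 ⇒ 9.
Reduction 22 − 9 = 13.

13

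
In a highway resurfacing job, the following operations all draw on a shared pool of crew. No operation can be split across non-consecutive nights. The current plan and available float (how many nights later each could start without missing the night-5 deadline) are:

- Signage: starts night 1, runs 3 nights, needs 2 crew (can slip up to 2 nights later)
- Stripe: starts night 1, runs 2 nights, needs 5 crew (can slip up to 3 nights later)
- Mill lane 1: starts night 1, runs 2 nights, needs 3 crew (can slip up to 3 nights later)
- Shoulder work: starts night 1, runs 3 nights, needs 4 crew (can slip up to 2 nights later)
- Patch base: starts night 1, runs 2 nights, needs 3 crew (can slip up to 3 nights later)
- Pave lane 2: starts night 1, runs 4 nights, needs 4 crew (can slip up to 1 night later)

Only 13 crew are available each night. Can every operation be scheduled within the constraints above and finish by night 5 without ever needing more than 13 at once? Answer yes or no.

yes

Schedule Signage@1, Stripe@4, Mill lane 1@1, Shoulder work@1, Patch base@3, Pave lane 2@1: n1:13  n2:13  n3:13  n4:12  n5:5 — peak 13 ≤ 13.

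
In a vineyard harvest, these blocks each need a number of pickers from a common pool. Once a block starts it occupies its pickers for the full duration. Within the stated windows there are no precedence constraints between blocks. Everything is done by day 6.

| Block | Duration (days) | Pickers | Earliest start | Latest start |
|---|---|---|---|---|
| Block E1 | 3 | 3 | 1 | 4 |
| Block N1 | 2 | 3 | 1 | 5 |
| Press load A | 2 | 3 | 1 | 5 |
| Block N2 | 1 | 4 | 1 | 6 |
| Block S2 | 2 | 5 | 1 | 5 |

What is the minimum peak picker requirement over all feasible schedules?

7

Early-start (Block E1@1, Block N1@1, Press load A@1, Block N2@1, Block S2@1) gives peak 18: d1:18  d2:14  d3:3  d4:0  d5:0  d6:0.
Shift Press load A→3, Block N2→4, Block S2→5.
Schedule Block E1@1, Block N1@1, Press load A@3, Block N2@4, Block S2@5: d1:6  d2:6  d3:6  d4:7  d5:5  d6:5 — peak 7.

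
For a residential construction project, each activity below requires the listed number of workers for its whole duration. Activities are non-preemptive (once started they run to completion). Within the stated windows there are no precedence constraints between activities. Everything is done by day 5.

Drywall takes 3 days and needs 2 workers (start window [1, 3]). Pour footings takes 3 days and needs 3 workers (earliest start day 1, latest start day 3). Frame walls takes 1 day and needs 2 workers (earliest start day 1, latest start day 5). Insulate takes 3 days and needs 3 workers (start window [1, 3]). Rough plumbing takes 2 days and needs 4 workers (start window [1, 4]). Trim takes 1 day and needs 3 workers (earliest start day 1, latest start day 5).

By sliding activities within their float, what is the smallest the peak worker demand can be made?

Early-start (Drywall@1, Pour footings@1, Frame walls@1, Insulate@1, Rough plumbing@1, Trim@1) gives peak 17: d1:17  d2:12  d3:8  d4:0  d5:0.
Shift Insulate→2, Rough plumbing→4, Trim→5.
Schedule Drywall@1, Pour footings@1, Frame walls@1, Insulate@2, Rough plumbing@4, Trim@5: d1:7  d2:8  d3:8  d4:7  d5:7 — peak 8.
Total worker-days = 37 over 5 days ⇒ peak ≥ ⌈37/5⌉ = 8, so 8 is optimal.

8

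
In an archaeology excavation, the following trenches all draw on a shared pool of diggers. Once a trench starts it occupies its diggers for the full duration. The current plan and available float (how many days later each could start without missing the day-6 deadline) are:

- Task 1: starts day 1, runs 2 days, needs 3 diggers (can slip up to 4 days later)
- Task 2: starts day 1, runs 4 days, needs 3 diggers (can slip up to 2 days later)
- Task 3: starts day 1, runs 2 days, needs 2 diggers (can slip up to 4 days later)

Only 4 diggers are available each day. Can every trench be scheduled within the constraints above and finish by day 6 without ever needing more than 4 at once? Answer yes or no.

no

The minimum achievable peak is 5; 4 < 5, so no feasible schedule stays within the cap.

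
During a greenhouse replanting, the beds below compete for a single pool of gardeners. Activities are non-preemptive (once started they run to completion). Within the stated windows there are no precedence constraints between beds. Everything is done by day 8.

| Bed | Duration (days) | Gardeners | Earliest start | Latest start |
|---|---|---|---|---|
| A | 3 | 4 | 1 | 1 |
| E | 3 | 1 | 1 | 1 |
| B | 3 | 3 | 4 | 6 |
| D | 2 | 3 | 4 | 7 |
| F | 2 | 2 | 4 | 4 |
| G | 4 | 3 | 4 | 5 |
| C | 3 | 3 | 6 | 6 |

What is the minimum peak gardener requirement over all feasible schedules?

9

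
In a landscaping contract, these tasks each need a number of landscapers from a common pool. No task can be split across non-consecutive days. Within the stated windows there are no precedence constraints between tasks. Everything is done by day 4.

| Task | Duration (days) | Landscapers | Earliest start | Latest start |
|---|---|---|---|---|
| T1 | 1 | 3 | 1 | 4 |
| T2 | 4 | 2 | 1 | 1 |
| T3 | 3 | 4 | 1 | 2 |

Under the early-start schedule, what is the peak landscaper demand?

Early-start schedule: T1@1, T2@1, T3@1.
Load per day: day 1: 9, day 2: 6, day 3: 6, day 4: 2.
Peak is 9.

9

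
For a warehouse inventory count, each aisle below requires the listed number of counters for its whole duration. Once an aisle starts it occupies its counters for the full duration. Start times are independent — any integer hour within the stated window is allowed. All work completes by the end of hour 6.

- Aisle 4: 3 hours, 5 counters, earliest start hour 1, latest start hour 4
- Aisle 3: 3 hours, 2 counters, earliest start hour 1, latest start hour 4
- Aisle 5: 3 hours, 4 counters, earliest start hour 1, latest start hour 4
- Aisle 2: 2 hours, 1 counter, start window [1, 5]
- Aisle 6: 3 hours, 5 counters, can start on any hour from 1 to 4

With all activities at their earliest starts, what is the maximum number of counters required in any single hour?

Early-start schedule: Aisle 4@1, Aisle 3@1, Aisle 5@1, Aisle 2@1, Aisle 6@1.
Load per hour: hour 1: 17, hour 2: 17, hour 3: 16, hour 4: 0, hour 5: 0, hour 6: 0.
Peak is 17.

17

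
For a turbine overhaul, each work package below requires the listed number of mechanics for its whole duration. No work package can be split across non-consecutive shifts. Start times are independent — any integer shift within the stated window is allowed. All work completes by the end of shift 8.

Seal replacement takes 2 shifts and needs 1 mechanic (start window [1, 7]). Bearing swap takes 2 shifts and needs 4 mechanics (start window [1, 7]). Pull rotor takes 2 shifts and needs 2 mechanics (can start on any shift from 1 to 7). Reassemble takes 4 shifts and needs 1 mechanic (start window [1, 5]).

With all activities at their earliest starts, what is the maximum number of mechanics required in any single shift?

8

Early-start schedule: Seal replacement@1, Bearing swap@1, Pull rotor@1, Reassemble@1.
Load per shift: shift 1: 8, shift 2: 8, shift 3: 1, shift 4: 1, shift 5: 0, shift 6: 0, shift 7: 0, shift 8: 0.
Peak is 8.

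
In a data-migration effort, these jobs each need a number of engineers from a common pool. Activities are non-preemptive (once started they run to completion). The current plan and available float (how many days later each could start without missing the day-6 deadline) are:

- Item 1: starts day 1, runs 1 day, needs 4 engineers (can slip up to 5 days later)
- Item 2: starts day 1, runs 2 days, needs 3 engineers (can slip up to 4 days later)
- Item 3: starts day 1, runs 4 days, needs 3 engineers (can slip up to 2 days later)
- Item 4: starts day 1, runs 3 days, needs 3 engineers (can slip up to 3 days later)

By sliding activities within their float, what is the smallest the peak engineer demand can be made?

6

Early-start (Item 1@1, Item 2@1, Item 3@1, Item 4@1) gives peak 13: d1:13  d2:9  d3:6  d4:3  d5:0  d6:0.
Shift Item 2→2, Item 3→2, Item 4→4.
Schedule Item 1@1, Item 2@2, Item 3@2, Item 4@4: d1:4  d2:6  d3:6  d4:6  d5:6  d6:3 — peak 6.
Total engineer-days = 31 over 6 days ⇒ peak ≥ ⌈31/6⌉ = 6, so 6 is optimal.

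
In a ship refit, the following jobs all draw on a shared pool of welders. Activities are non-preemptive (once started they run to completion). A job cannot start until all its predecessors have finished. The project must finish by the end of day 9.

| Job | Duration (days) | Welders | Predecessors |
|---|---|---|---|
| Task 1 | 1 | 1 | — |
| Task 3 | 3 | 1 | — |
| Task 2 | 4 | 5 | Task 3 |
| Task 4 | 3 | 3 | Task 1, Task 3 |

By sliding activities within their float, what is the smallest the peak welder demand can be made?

8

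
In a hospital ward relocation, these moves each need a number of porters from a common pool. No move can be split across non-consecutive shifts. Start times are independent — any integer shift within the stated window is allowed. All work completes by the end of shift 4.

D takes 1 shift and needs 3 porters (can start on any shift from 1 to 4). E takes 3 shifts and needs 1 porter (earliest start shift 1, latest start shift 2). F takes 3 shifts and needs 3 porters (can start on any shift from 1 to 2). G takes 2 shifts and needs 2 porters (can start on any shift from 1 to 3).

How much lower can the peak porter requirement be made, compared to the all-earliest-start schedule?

Early-start peak: s1:9  s2:6  s3:4  s4:0 ⇒ 9.
Leveled (D@1, E@1, F@2, G@1): s1:6  s2:6  s3:4  s4:3 ⇒ 6.
Reduction 9 − 6 = 3.

3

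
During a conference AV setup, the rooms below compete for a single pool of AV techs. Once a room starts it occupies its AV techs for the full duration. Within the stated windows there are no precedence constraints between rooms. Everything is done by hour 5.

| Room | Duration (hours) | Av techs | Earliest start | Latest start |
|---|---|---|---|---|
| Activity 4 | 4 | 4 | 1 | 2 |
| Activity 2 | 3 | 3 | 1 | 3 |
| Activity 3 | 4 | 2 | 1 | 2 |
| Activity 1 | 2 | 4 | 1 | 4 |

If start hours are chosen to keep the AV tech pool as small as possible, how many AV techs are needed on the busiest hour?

Early-start (Activity 4@1, Activity 2@1, Activity 3@1, Activity 1@1) gives peak 13: h1:13  h2:13  h3:9  h4:6  h5:0.
Shift Activity 1→4.
Schedule Activity 4@1, Activity 2@1, Activity 3@1, Activity 1@4: h1:9  h2:9  h3:9  h4:10  h5:4 — peak 10.

10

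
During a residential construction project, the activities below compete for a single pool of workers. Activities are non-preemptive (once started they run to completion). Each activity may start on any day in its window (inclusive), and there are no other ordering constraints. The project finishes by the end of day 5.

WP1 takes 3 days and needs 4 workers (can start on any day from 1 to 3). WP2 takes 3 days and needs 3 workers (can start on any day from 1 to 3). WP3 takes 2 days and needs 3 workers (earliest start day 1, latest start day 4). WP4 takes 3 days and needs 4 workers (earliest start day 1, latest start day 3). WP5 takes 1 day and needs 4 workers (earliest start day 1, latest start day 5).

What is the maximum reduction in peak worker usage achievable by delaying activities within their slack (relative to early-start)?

Early-start peak: d1:18  d2:14  d3:11  d4:0  d5:0 ⇒ 18.
Leveled (WP1@1, WP2@1, WP3@1, WP4@3, WP5@4): d1:10  d2:10  d3:11  d4:8  d5:4 ⇒ 11.
Reduction 18 − 11 = 7.

7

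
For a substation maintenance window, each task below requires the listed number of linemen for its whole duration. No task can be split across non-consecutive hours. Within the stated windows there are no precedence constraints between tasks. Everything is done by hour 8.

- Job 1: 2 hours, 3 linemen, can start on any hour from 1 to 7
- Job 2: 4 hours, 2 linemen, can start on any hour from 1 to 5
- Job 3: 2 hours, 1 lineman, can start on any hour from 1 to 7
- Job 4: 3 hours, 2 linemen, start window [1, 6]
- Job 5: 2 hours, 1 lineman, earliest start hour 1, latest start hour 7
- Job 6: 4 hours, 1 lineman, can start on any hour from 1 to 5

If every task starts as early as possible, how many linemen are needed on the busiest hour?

10

Early-start schedule: Job 1@1, Job 2@1, Job 3@1, Job 4@1, Job 5@1, Job 6@1.
Load per hour: hour 1: 10, hour 2: 10, hour 3: 5, hour 4: 3, hour 5: 0, hour 6: 0, hour 7: 0, hour 8: 0.
Peak is 10.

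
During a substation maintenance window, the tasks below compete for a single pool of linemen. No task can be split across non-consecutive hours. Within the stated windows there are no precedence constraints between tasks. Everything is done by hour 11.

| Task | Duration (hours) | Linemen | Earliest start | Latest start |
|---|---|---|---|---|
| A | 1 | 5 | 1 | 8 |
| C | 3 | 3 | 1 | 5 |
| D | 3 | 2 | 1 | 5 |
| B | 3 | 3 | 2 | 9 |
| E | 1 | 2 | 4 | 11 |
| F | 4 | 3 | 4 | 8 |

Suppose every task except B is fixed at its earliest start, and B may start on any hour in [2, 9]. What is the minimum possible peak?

B@2: h1:10  h2:8  h3:8  h4:8  h5:3  h6:3  h7:3  h8:0  h9:0  h10:0  h11:0 → peak 10
B@3: h1:10  h2:5  h3:8  h4:8  h5:6  h6:3  h7:3  h8:0  h9:0  h10:0  h11:0 → peak 10
B@4: h1:10  h2:5  h3:5  h4:8  h5:6  h6:6  h7:3  h8:0  h9:0  h10:0  h11:0 → peak 10
B@5: h1:10  h2:5  h3:5  h4:5  h5:6  h6:6  h7:6  h8:0  h9:0  h10:0  h11:0 → peak 10
B@6: h1:10  h2:5  h3:5  h4:5  h5:3  h6:6  h7:6  h8:3  h9:0  h10:0  h11:0 → peak 10
B@7: h1:10  h2:5  h3:5  h4:5  h5:3  h6:3  h7:6  h8:3  h9:3  h10:0  h11:0 → peak 10
B@8: h1:10  h2:5  h3:5  h4:5  h5:3  h6:3  h7:3  h8:3  h9:3  h10:3  h11:0 → peak 10
B@9: h1:10  h2:5  h3:5  h4:5  h5:3  h6:3  h7:3  h8:0  h9:3  h10:3  h11:3 → peak 10
Best is B@2, peak 10.

10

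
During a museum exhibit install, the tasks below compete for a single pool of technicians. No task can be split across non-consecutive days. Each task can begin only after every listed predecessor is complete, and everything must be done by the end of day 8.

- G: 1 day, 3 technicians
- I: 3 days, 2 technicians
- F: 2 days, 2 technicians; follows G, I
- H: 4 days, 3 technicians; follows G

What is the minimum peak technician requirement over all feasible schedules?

5

Schedule G@1, I@1, F@4, H@2: d1:5  d2:5  d3:5  d4:5  d5:5  d6:0  d7:0  d8:0 — peak 5.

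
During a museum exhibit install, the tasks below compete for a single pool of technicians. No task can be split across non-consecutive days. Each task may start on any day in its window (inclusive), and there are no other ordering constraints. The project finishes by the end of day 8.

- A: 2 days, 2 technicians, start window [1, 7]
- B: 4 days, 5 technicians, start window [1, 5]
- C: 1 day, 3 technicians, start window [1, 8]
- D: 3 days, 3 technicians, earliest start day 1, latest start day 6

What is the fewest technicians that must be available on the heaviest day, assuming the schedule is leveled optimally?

5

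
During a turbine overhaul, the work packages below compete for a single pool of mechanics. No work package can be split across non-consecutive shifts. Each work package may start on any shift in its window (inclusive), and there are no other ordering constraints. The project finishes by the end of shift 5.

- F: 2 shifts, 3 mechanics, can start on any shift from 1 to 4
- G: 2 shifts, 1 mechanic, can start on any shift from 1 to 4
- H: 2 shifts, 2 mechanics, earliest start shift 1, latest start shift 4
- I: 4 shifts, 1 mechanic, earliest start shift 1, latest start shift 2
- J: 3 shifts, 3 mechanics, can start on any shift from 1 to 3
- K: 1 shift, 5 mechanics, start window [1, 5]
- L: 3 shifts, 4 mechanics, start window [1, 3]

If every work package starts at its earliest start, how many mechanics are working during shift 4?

At early start, shift 4 has: I.
Demand: 1 = 1.

1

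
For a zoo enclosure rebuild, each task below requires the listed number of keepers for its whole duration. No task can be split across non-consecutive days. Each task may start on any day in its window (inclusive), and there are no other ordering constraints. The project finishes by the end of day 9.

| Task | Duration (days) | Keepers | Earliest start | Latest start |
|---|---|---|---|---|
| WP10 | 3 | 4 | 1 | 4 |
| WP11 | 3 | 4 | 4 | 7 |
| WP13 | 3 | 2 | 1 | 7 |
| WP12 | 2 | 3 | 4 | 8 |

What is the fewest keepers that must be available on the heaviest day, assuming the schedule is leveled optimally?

5

Early-start (WP10@1, WP11@4, WP13@1, WP12@4) gives peak 7: d1:6  d2:6  d3:6  d4:7  d5:7  d6:4  d7:0  d8:0  d9:0.
Shift WP13→7, WP12→7.
Schedule WP10@1, WP11@4, WP13@7, WP12@7: d1:4  d2:4  d3:4  d4:4  d5:4  d6:4  d7:5  d8:5  d9:2 — peak 5.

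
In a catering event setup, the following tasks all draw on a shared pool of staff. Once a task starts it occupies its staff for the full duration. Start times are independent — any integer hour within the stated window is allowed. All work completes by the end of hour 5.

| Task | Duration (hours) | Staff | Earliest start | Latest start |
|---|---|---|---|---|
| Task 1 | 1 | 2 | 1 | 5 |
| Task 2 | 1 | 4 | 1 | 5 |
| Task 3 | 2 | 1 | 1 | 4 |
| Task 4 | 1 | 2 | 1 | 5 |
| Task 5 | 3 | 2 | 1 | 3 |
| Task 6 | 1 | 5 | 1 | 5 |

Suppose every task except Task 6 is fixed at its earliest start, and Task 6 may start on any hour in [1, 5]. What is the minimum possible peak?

Task 6@1: h1:16  h2:3  h3:2  h4:0  h5:0 → peak 16
Task 6@2: h1:11  h2:8  h3:2  h4:0  h5:0 → peak 11
Task 6@3: h1:11  h2:3  h3:7  h4:0  h5:0 → peak 11
Task 6@4: h1:11  h2:3  h3:2  h4:5  h5:0 → peak 11
Task 6@5: h1:11  h2:3  h3:2  h4:0  h5:5 → peak 11
Best is Task 6@2, peak 11.

11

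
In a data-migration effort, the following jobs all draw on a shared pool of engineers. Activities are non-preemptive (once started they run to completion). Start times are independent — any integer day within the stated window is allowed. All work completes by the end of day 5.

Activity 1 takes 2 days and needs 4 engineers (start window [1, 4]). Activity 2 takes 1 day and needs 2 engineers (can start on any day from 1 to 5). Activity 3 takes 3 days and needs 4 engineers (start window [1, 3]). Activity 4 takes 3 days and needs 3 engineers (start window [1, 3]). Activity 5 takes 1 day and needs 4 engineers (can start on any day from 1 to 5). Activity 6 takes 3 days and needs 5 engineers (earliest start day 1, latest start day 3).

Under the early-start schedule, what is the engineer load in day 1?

22

At early start, day 1 has: Activity 1, Activity 2, Activity 3, Activity 4, Activity 5, Activity 6.
Demand: 4 + 2 + 4 + 3 + 4 + 5 = 22.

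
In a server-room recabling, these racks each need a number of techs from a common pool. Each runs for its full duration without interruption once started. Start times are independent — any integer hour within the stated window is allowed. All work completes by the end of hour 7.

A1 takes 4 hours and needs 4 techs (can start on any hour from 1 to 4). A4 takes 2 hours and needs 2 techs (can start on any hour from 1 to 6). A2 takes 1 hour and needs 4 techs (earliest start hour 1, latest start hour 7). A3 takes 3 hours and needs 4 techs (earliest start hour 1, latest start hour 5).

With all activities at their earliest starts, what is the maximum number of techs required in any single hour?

14

Early-start schedule: A1@1, A4@1, A2@1, A3@1.
Load per hour: hour 1: 14, hour 2: 10, hour 3: 8, hour 4: 4, hour 5: 0, hour 6: 0, hour 7: 0.
Peak is 14.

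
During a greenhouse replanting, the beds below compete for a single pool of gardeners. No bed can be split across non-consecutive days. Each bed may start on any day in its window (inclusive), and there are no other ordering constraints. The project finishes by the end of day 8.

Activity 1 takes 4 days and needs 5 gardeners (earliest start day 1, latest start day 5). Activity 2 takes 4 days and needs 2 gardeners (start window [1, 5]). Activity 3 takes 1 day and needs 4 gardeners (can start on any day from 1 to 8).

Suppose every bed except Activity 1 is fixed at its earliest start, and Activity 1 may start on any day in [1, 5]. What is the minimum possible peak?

6

Activity 1@1: d1:11  d2:7  d3:7  d4:7  d5:0  d6:0  d7:0  d8:0 → peak 11
Activity 1@2: d1:6  d2:7  d3:7  d4:7  d5:5  d6:0  d7:0  d8:0 → peak 7
Activity 1@3: d1:6  d2:2  d3:7  d4:7  d5:5  d6:5  d7:0  d8:0 → peak 7
Activity 1@4: d1:6  d2:2  d3:2  d4:7  d5:5  d6:5  d7:5  d8:0 → peak 7
Activity 1@5: d1:6  d2:2  d3:2  d4:2  d5:5  d6:5  d7:5  d8:5 → peak 6
Best is Activity 1@5, peak 6.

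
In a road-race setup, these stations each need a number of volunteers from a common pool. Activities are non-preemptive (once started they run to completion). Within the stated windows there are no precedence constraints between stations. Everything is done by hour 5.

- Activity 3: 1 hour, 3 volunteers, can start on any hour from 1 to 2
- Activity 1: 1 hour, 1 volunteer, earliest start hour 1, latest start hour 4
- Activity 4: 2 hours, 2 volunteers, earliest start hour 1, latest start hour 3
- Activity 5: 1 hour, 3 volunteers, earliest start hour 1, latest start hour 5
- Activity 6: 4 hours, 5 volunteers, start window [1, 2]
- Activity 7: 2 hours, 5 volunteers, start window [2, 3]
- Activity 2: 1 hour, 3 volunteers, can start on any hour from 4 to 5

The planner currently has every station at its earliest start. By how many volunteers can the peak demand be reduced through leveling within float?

Early-start peak: h1:14  h2:12  h3:10  h4:8  h5:0 ⇒ 14.
Leveled (Activity 3@1, Activity 1@1, Activity 4@1, Activity 5@1, Activity 6@2, Activity 7@3, Activity 2@5): h1:9  h2:7  h3:10  h4:10  h5:8 ⇒ 10.
Reduction 14 − 10 = 4.

4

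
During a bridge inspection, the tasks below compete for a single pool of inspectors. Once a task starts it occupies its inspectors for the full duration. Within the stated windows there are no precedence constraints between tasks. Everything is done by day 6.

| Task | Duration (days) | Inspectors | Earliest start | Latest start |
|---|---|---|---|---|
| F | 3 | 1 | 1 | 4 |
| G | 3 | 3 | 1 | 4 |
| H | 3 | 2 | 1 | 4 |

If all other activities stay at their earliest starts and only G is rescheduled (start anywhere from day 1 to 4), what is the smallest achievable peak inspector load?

3

G@1: d1:6  d2:6  d3:6  d4:0  d5:0  d6:0 → peak 6
G@2: d1:3  d2:6  d3:6  d4:3  d5:0  d6:0 → peak 6
G@3: d1:3  d2:3  d3:6  d4:3  d5:3  d6:0 → peak 6
G@4: d1:3  d2:3  d3:3  d4:3  d5:3  d6:3 → peak 3
Best is G@4, peak 3.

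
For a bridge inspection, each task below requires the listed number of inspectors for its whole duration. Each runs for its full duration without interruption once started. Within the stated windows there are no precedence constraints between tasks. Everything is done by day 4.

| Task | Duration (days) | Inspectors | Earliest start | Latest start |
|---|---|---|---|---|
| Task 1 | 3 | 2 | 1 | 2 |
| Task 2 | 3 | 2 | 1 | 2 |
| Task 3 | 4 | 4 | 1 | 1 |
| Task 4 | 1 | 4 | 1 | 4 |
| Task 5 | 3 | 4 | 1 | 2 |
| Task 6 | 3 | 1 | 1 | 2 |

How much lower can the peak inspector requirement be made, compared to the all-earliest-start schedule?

4

Early-start peak: d1:17  d2:13  d3:13  d4:4 ⇒ 17.
Leveled (Task 1@1, Task 2@1, Task 3@1, Task 4@1, Task 5@2, Task 6@1): d1:13  d2:13  d3:13  d4:8 ⇒ 13.
Reduction 17 − 13 = 4.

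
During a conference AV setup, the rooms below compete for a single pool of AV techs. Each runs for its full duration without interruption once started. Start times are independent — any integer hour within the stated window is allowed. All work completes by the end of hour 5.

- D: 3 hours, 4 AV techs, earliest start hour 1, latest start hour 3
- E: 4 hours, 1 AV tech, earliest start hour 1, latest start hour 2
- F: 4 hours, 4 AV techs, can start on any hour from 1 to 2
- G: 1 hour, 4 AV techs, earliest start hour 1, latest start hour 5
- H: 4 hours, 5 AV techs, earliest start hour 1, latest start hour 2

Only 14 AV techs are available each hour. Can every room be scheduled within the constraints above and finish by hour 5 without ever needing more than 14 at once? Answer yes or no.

Schedule D@1, E@1, F@1, G@1, H@2: h1:13  h2:14  h3:14  h4:10  h5:5 — peak 14 ≤ 14.

yes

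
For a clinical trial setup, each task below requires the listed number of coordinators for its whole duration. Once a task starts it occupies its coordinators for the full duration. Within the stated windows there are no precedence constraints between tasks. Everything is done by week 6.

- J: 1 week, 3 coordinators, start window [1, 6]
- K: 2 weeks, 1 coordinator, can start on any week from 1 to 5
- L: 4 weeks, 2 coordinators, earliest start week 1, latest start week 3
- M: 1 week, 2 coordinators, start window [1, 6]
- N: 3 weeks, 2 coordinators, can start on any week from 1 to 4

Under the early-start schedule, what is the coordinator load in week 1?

At early start, week 1 has: J, K, L, M, N.
Demand: 3 + 1 + 2 + 2 + 2 = 10.

10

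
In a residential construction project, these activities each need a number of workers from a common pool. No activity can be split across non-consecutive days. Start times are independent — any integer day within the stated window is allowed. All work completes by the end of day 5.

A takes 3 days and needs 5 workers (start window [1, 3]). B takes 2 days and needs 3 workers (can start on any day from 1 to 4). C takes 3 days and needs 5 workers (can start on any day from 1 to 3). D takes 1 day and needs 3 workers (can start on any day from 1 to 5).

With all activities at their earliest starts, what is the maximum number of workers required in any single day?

Early-start schedule: A@1, B@1, C@1, D@1.
Load per day: day 1: 16, day 2: 13, day 3: 10, day 4: 0, day 5: 0.
Peak is 16.

16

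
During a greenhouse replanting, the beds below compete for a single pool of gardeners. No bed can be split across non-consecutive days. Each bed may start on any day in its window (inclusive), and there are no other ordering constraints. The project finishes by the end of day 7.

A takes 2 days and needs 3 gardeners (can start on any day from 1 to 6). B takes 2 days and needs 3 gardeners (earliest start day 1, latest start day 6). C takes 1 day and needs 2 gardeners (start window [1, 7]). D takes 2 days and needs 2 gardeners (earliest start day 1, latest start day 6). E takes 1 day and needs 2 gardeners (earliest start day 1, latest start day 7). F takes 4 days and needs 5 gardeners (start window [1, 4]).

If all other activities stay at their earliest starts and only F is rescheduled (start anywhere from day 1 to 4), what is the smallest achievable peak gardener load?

12

F@1: d1:17  d2:13  d3:5  d4:5  d5:0  d6:0  d7:0 → peak 17
F@2: d1:12  d2:13  d3:5  d4:5  d5:5  d6:0  d7:0 → peak 13
F@3: d1:12  d2:8  d3:5  d4:5  d5:5  d6:5  d7:0 → peak 12
F@4: d1:12  d2:8  d3:0  d4:5  d5:5  d6:5  d7:5 → peak 12
Best is F@3, peak 12.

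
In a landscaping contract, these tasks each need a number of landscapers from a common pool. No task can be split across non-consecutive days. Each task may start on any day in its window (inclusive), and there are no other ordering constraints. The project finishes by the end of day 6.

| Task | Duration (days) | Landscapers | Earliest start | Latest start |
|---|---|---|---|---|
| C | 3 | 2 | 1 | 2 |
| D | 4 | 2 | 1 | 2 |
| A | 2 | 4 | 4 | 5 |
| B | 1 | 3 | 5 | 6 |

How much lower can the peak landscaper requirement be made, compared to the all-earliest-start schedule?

Early-start peak: d1:4  d2:4  d3:4  d4:6  d5:7  d6:0 ⇒ 7.
Leveled (C@1, D@1, A@4, B@6): d1:4  d2:4  d3:4  d4:6  d5:4  d6:3 ⇒ 6.
Reduction 7 − 6 = 1.

1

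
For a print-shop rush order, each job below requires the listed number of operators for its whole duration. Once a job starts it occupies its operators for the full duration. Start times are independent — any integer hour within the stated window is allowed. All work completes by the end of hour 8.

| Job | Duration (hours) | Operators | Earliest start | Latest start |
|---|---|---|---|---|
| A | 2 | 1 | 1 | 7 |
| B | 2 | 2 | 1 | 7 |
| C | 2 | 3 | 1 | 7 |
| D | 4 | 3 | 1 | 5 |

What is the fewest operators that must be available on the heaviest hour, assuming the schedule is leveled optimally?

3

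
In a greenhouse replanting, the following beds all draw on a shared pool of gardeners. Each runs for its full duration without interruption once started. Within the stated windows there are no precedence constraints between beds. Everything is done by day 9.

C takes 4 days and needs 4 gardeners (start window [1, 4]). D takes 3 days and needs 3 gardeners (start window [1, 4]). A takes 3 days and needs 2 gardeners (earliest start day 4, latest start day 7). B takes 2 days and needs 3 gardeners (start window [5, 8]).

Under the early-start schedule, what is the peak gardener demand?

7

Early-start schedule: C@1, D@1, A@4, B@5.
Load per day: day 1: 7, day 2: 7, day 3: 7, day 4: 6, day 5: 5, day 6: 5, day 7: 0, day 8: 0, day 9: 0.
Peak is 7.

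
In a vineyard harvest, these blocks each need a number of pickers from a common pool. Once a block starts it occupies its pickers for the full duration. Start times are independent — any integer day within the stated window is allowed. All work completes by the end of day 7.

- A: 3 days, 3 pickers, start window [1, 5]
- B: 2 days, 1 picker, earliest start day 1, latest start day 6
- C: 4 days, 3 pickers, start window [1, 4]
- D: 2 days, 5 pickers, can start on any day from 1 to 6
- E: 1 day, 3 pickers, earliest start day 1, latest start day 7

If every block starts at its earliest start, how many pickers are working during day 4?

At early start, day 4 has: C.
Demand: 3 = 3.

3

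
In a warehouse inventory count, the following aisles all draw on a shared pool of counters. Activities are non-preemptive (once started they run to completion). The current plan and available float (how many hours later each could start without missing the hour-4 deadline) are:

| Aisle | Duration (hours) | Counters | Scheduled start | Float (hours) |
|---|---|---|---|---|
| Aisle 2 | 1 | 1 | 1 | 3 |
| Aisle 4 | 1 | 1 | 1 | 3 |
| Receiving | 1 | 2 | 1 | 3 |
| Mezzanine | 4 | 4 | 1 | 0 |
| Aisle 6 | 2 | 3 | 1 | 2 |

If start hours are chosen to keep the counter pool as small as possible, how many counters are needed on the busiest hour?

7

Early-start (Aisle 2@1, Aisle 4@1, Receiving@1, Mezzanine@1, Aisle 6@1) gives peak 11: h1:11  h2:7  h3:4  h4:4.
Shift Receiving→2, Aisle 6→3.
Schedule Aisle 2@1, Aisle 4@1, Receiving@2, Mezzanine@1, Aisle 6@3: h1:6  h2:6  h3:7  h4:7 — peak 7.
Total counter-hours = 26 over 4 hours ⇒ peak ≥ ⌈26/4⌉ = 7, so 7 is optimal.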